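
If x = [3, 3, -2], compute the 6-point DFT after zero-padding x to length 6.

Original 3-point DFT: [4, 2.5000-4.3301i, 2.5000+4.3301i]
Zero-padded 6-point DFT provides frequency interpolation.

DFT_6([x, 0, ...]) = [4, 5.5000-0.8660i, 2.5000-4.3301i, -2, 2.5000+4.3301i, 5.5000+0.8660i]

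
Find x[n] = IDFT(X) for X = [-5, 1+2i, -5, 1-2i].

x[n] = (1/4) Σ(k=0 to 3) X[k] · e^(2πikn/4)

Computing each x[n]:
x[0] = -2
x[1] = -1
x[2] = -3
x[3] = 1

x = [-2, -1, -3, 1]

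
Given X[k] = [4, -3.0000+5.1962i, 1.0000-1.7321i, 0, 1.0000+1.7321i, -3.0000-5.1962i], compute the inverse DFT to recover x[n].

x[n] = (1/6) Σ(k=0 to 5) X[k] · e^(2πikn/6)

Computing each x[n]:
x[0] = 0
x[1] = -1
x[2] = -1
x[3] = 2
x[4] = 3
x[5] = 1

x = [0, -1, -1, 2, 3, 1]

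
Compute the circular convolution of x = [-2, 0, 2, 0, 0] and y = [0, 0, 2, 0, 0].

(x ⊛ y)[n] = Σ(m=0 to 4) x[m] · y[(n-m) mod 5]

Computing each output sample:
(x ⊛ y)[0] = 0
(x ⊛ y)[1] = 0
(x ⊛ y)[2] = -4
(x ⊛ y)[3] = 0
(x ⊛ y)[4] = 4

x ⊛ y = [0, 0, -4, 0, 4]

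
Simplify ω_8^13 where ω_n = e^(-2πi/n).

Since ω_8^8 = 1, powers reduce modulo 8.
13 mod 8 = 5
So ω_8^13 = ω_8^5 = e^(-2πi·5/8)

ω_8^13 = ω_8^5 = -0.7071+0.7071i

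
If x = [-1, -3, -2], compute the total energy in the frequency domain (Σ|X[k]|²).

Parseval: Σ|x[n]|² = (1/N)Σ|X[k]|², so Σ|X[k]|² = N·Σ|x[n]|² = 3·14.0000

Σ|X[k]|² = N·Σ|x[n]|² = 3·14.0000 = 42.0000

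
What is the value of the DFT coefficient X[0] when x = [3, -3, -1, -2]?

X[0] = Σ(n=0 to 3) x[n] · ω_4^0 = Σ x[n]
= (3) + (-3) + (-1) + (-2)

X[0] = -3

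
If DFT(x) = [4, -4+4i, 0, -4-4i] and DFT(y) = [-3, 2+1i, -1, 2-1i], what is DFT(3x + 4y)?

By linearity: DFT(3x + 4y) = 3·DFT(x) + 4·DFT(y)
= 3·[4, -4+4i, 0, -4-4i] + 4·[-3, 2+1i, -1, 2-1i]

Computing element-wise:
Z[0] = 3·(4) + 4·(-3) = 0
Z[1] = 3·(-4+4i) + 4·(2+1i) = -4+16i
Z[2] = 3·(0) + 4·(-1) = -4
Z[3] = 3·(-4-4i) + 4·(2-1i) = -4-16i

DFT(3x + 4y) = 3·X + 4·Y = [0, -4+16i, -4, -4-16i]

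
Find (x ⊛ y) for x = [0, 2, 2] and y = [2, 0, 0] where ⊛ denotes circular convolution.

(x ⊛ y)[n] = Σ(m=0 to 2) x[m] · y[(n-m) mod 3]

Computing each output sample:
(x ⊛ y)[0] = 0
(x ⊛ y)[1] = 4
(x ⊛ y)[2] = 4

x ⊛ y = [0, 4, 4]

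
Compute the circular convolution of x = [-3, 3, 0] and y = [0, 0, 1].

(x ⊛ y)[n] = Σ(m=0 to 2) x[m] · y[(n-m) mod 3]

Computing each output sample:
(x ⊛ y)[0] = 3
(x ⊛ y)[1] = 0
(x ⊛ y)[2] = -3

x ⊛ y = [3, 0, -3]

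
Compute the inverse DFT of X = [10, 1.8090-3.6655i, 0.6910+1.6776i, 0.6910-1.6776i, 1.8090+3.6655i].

x[n] = (1/5) Σ(k=0 to 4) X[k] · e^(2πikn/5)

Computing each x[n]:
x[0] = 3
x[1] = 3
x[2] = 3
x[3] = 0
x[4] = 1

x = [3, 3, 3, 0, 1]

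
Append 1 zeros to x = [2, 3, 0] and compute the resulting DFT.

Original 3-point DFT: [5, 0.5000-2.5981i, 0.5000+2.5981i]
Zero-padded 4-point DFT provides frequency interpolation.

DFT_4([x, 0, ...]) = [5, 2-3i, -1, 2+3i]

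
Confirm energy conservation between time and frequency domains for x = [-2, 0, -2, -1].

Time domain:
Σ|x[n]|² = |-2|² + |0|² + |-2|² + |-1|² = 9.0000

Frequency domain:
(1/4)Σ|X[k]|² = (1/4)(|-5|² + |-1i|² + |-3|² + |1i|²) = (1/4)·36.0000 = 9.0000

Both sides agree, confirming Parseval's theorem.

Σ|x[n]|² = (1/N)Σ|X[k]|² = 9.0000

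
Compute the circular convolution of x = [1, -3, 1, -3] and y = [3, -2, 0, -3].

(x ⊛ y)[n] = Σ(m=0 to 3) x[m] · y[(n-m) mod 4]

Computing each output sample:
(x ⊛ y)[0] = 18
(x ⊛ y)[1] = -14
(x ⊛ y)[2] = 18
(x ⊛ y)[3] = -14

x ⊛ y = [18, -14, 18, -14]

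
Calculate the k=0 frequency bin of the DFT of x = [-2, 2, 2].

X[0] = Σ(n=0 to 2) x[n] · ω_3^0 = Σ x[n]
= (-2) + (2) + (2)

X[0] = 2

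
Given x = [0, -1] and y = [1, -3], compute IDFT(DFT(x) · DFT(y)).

(x ⊛ y)[n] = Σ(m=0 to 1) x[m] · y[(n-m) mod 2]

Computing each output sample:
(x ⊛ y)[0] = 3
(x ⊛ y)[1] = -1

x ⊛ y = [3, -1]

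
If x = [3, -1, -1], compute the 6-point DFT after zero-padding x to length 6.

Original 3-point DFT: [1, 4, 4]
Zero-padded 6-point DFT provides frequency interpolation.

DFT_6([x, 0, ...]) = [1, 3.0000+1.7321i, 4, 3, 4, 3.0000-1.7321i]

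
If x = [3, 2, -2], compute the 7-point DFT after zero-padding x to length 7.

Original 3-point DFT: [3, 3.0000-3.4641i, 3.0000+3.4641i]
Zero-padded 7-point DFT provides frequency interpolation.

DFT_7([x, 0, ...]) = [3, 4.6920+0.3862i, 4.3569-2.8176i, -0.0489-2.4314i, -0.0489+2.4314i, 4.3569+2.8176i, 4.6920-0.3862i]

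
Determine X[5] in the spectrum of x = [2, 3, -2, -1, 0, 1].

X[5] = Σ(n=0 to 5) x[n] · ω_6^(5n) where ω_6 = e^(-2πi/6)
= (2)·ω_6^0 + (3)·ω_6^5 + (-2)·ω_6^10 + (-1)·ω_6^15 + (0)·ω_6^20 + (1)·ω_6^25

X[5] = 6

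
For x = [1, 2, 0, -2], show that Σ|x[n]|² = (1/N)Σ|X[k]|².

Time domain:
Σ|x[n]|² = |1|² + |2|² + |0|² + |-2|² = 9.0000

Frequency domain:
(1/4)Σ|X[k]|² = (1/4)(|1|² + |1-4i|² + |1|² + |1+4i|²) = (1/4)·36.0000 = 9.0000

Both sides agree, confirming Parseval's theorem.

Σ|x[n]|² = (1/N)Σ|X[k]|² = 9.0000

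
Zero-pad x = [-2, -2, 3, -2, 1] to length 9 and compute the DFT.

Original 5-point DFT: [-2, -3.1180-0.0858i, -0.8820+6.5186i, -0.8820-6.5186i, -3.1180+0.0858i]
Zero-padded 9-point DFT provides frequency interpolation.

DFT_9([x, 0, ...]) = [-2, -2.9508-0.2788i, -3.4003-0.1457i, -5.0000+3.4641i, 3.3512+5.3293i, 3.3512-5.3293i, -5.0000-3.4641i, -3.4003+0.1457i, -2.9508+0.2788i]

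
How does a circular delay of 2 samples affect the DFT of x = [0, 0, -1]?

Time shift by 2: X_shifted[k] = ω_3^(2k) · X[k]
Shifted x = [0, -1, 0]

DFT(x[n-2]) = [-1, 0.5000+0.8660i, 0.5000-0.8660i]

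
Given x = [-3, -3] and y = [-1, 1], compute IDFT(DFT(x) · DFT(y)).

(x ⊛ y)[n] = Σ(m=0 to 1) x[m] · y[(n-m) mod 2]

Computing each output sample:
(x ⊛ y)[0] = 0
(x ⊛ y)[1] = 0

x ⊛ y = [0, 0]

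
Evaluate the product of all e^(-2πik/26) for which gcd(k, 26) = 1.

The primitive 26th roots of unity are ω_26^k for k coprime to 26: k ∈ {1, 3, 5, 7, 9, 11, 15, 17, 19, 21, 23, 25}
Their product equals the constant term of the cyclotomic polynomial Φ_26(x) up to sign.
For n ≥ 3, the product of all primitive nth roots of unity is 1. (For n=1 it is 1; for n=2 it is -1.)

1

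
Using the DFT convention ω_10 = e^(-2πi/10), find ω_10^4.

ω_10^4 = e^(-2πi·4/10)
= cos(-2π·4/10) + i·sin(-2π·4/10)
= cos(-8π/10) + i·sin(-8π/10)

ω_10^4 = cos(-8π/10) + i·sin(-8π/10) = -0.8090-0.5878i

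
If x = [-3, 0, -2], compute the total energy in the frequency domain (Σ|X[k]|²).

Parseval: Σ|x[n]|² = (1/N)Σ|X[k]|², so Σ|X[k]|² = N·Σ|x[n]|² = 3·13.0000

Σ|X[k]|² = N·Σ|x[n]|² = 3·13.0000 = 39.0000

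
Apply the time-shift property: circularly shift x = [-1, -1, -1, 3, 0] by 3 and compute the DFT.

Time shift by 3: X_shifted[k] = ω_5^(3k) · X[k]
Shifted x = [-1, 3, 0, -1, -1]

DFT(x[n-3]) = [0, 0.4271-4.3920i, -2.9271-1.4001i, -2.9271+1.4001i, 0.4271+4.3920i]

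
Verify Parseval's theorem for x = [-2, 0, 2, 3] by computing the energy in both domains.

Time domain:
Σ|x[n]|² = |-2|² + |0|² + |2|² + |3|² = 17.0000

Frequency domain:
(1/4)Σ|X[k]|² = (1/4)(|3|² + |-4+3i|² + |-3|² + |-4-3i|²) = (1/4)·68.0000 = 17.0000

Both sides agree, confirming Parseval's theorem.

Σ|x[n]|² = (1/N)Σ|X[k]|² = 17.0000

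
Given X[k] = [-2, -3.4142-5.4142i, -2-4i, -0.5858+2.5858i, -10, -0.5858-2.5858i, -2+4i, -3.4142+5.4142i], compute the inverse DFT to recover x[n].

x[n] = (1/8) Σ(k=0 to 7) X[k] · e^(2πikn/8)

Computing each x[n]:
x[0] = -3
x[1] = 2
x[2] = 1
x[3] = 1
x[4] = -1
x[5] = 2
x[6] = -3
x[7] = -1

x = [-3, 2, 1, 1, -1, 2, -3, -1]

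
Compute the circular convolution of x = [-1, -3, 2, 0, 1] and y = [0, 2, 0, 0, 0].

(x ⊛ y)[n] = Σ(m=0 to 4) x[m] · y[(n-m) mod 5]

Computing each output sample:
(x ⊛ y)[0] = 2
(x ⊛ y)[1] = -2
(x ⊛ y)[2] = -6
(x ⊛ y)[3] = 4
(x ⊛ y)[4] = 0

x ⊛ y = [2, -2, -6, 4, 0]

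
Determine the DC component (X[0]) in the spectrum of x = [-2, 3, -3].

X[0] = Σ(n=0 to 2) x[n] · ω_3^0 = Σ x[n]
= (-2) + (3) + (-3)

X[0] = -2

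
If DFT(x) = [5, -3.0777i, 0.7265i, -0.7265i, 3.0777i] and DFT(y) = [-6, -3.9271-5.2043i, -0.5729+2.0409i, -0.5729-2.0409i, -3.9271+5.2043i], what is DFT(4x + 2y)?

By linearity: DFT(4x + 2y) = 4·DFT(x) + 2·DFT(y)
= 4·[5, -3.0777i, 0.7265i, -0.7265i, 3.0777i] + 2·[-6, -3.9271-5.2043i, -0.5729+2.0409i, -0.5729-2.0409i, -3.9271+5.2043i]

Computing element-wise:
Z[0] = 4·(5) + 2·(-6) = 8
Z[1] = 4·(-3.0777i) + 2·(-3.9271-5.2043i) = -7.8542-22.7194i
Z[2] = 4·(0.7265i) + 2·(-0.5729+2.0409i) = -1.1458+6.9878i
Z[3] = 4·(-0.7265i) + 2·(-0.5729-2.0409i) = -1.1458-6.9878i
Z[4] = 4·(3.0777i) + 2·(-3.9271+5.2043i) = -7.8542+22.7194i

DFT(4x + 2y) = 4·X + 2·Y = [8, -7.8542-22.7194i, -1.1458+6.9878i, -1.1458-6.9878i, -7.8542+22.7194i]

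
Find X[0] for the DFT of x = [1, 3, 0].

X[0] = Σ(n=0 to 2) x[n] · ω_3^0 = Σ x[n]
= (1) + (3) + (0)

X[0] = 4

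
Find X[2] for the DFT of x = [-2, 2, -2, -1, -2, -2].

X[2] = Σ(n=0 to 5) x[n] · ω_6^(2n) where ω_6 = e^(-2πi/6)
= (-2)·ω_6^0 + (2)·ω_6^2 + (-2)·ω_6^4 + (-1)·ω_6^6 + (-2)·ω_6^8 + (-2)·ω_6^10

X[2] = -1.0000-3.4641i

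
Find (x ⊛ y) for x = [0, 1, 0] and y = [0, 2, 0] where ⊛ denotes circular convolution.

(x ⊛ y)[n] = Σ(m=0 to 2) x[m] · y[(n-m) mod 3]

Computing each output sample:
(x ⊛ y)[0] = 0
(x ⊛ y)[1] = 0
(x ⊛ y)[2] = 2

x ⊛ y = [0, 0, 2]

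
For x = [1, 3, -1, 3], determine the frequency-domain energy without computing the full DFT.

Parseval: Σ|x[n]|² = (1/N)Σ|X[k]|², so Σ|X[k]|² = N·Σ|x[n]|² = 4·20.0000

Σ|X[k]|² = N·Σ|x[n]|² = 4·20.0000 = 80.0000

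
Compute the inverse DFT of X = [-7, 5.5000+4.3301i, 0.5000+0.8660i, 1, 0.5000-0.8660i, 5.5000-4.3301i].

x[n] = (1/6) Σ(k=0 to 5) X[k] · e^(2πikn/6)

Computing each x[n]:
x[0] = 1
x[1] = -2
x[2] = -3
x[3] = -3
x[4] = -1
x[5] = 1

x = [1, -2, -3, -3, -1, 1]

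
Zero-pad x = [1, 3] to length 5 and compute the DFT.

Original 2-point DFT: [4, -2]
Zero-padded 5-point DFT provides frequency interpolation.

DFT_5([x, 0, ...]) = [4, 1.9271-2.8532i, -1.4271-1.7634i, -1.4271+1.7634i, 1.9271+2.8532i]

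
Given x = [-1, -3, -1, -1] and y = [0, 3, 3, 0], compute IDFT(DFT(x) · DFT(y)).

(x ⊛ y)[n] = Σ(m=0 to 3) x[m] · y[(n-m) mod 4]

Computing each output sample:
(x ⊛ y)[0] = -6
(x ⊛ y)[1] = -6
(x ⊛ y)[2] = -12
(x ⊛ y)[3] = -12

x ⊛ y = [-6, -6, -12, -12]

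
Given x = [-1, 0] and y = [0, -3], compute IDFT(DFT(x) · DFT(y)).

(x ⊛ y)[n] = Σ(m=0 to 1) x[m] · y[(n-m) mod 2]

Computing each output sample:
(x ⊛ y)[0] = 0
(x ⊛ y)[1] = 3

x ⊛ y = [0, 3]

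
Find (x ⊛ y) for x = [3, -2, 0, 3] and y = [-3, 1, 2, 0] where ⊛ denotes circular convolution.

(x ⊛ y)[n] = Σ(m=0 to 3) x[m] · y[(n-m) mod 4]

Computing each output sample:
(x ⊛ y)[0] = -6
(x ⊛ y)[1] = 15
(x ⊛ y)[2] = 4
(x ⊛ y)[3] = -13

x ⊛ y = [-6, 15, 4, -13]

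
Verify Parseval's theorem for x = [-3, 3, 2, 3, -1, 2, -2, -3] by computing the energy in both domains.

Time domain:
Σ|x[n]|² = |-3|² + |3|² + |2|² + |3|² + |-1|² + |2|² + |-2|² + |-3|² = 49.0000

Frequency domain:
(1/8)Σ|X[k]|² = (1/8)(|1|² + |-5.5355-8.9497i|² + |-4-5i|² + |1.5355-0.9497i|² + |-9|² + |1.5355+0.9497i|² + |-4+5i|² + |-5.5355+8.9497i|²) = (1/8)·392.0000 = 49.0000

Both sides agree, confirming Parseval's theorem.

Σ|x[n]|² = (1/N)Σ|X[k]|² = 49.0000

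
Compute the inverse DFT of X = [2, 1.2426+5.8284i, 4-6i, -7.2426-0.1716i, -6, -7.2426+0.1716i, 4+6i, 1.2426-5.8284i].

x[n] = (1/8) Σ(k=0 to 7) X[k] · e^(2πikn/8)

Computing each x[n]:
x[0] = -1
x[1] = 3
x[2] = -3
x[3] = -3
x[4] = 2
x[5] = 2
x[6] = 0
x[7] = 2

x = [-1, 3, -3, -3, 2, 2, 0, 2]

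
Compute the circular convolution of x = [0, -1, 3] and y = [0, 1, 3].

(x ⊛ y)[n] = Σ(m=0 to 2) x[m] · y[(n-m) mod 3]

Computing each output sample:
(x ⊛ y)[0] = 0
(x ⊛ y)[1] = 9
(x ⊛ y)[2] = -1

x ⊛ y = [0, 9, -1]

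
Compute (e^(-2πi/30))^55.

Since ω_30^30 = 1, powers reduce modulo 30.
55 mod 30 = 25
So ω_30^55 = ω_30^25 = e^(-2πi·25/30)

ω_30^55 = ω_30^25 = 0.5000+0.8660i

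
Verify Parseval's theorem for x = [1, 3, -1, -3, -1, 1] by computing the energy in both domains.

Time domain:
Σ|x[n]|² = |1|² + |3|² + |-1|² + |-3|² + |-1|² + |1|² = 22.0000

Frequency domain:
(1/6)Σ|X[k]|² = (1/6)(|0|² + |7.0000-1.7321i|² + |-3.0000-1.7321i|² + |-2|² + |-3.0000+1.7321i|² + |7.0000+1.7321i|²) = (1/6)·132.0000 = 22.0000

Both sides agree, confirming Parseval's theorem.

Σ|x[n]|² = (1/N)Σ|X[k]|² = 22.0000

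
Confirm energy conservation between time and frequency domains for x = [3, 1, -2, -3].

Time domain:
Σ|x[n]|² = |3|² + |1|² + |-2|² + |-3|² = 23.0000

Frequency domain:
(1/4)Σ|X[k]|² = (1/4)(|-1|² + |5-4i|² + |3|² + |5+4i|²) = (1/4)·92.0000 = 23.0000

Both sides agree, confirming Parseval's theorem.

Σ|x[n]|² = (1/N)Σ|X[k]|² = 23.0000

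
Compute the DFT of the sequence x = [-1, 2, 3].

X[k] = Σ(n=0 to 2) x[n] · ω_3^(nk)
where ω_3 = e^(-2πi/3)

Computing each X[k]:
X[0] = 4
X[1] = -3.5000+0.8660i
X[2] = -3.5000-0.8660i

X = [4, -3.5000+0.8660i, -3.5000-0.8660i]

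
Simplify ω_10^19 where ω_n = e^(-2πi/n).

Since ω_10^10 = 1, powers reduce modulo 10.
19 mod 10 = 9
So ω_10^19 = ω_10^9 = e^(-2πi·9/10)

ω_10^19 = ω_10^9 = 0.8090+0.5878i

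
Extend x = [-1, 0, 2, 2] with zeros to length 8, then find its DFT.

Original 4-point DFT: [3, -3+2i, -1, -3-2i]
Zero-padded 8-point DFT provides frequency interpolation.

DFT_8([x, 0, ...]) = [3, -2.4142-3.4142i, -3+2i, 0.4142+0.5858i, -1, 0.4142-0.5858i, -3-2i, -2.4142+3.4142i]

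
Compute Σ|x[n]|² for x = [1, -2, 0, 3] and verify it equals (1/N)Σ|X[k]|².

Time domain:
Σ|x[n]|² = |1|² + |-2|² + |0|² + |3|² = 14.0000

Frequency domain:
(1/4)Σ|X[k]|² = (1/4)(|2|² + |1+5i|² + |0|² + |1-5i|²) = (1/4)·56.0000 = 14.0000

Both sides agree, confirming Parseval's theorem.

Σ|x[n]|² = (1/N)Σ|X[k]|² = 14.0000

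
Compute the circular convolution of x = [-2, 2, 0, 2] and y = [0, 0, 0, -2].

(x ⊛ y)[n] = Σ(m=0 to 3) x[m] · y[(n-m) mod 4]

Computing each output sample:
(x ⊛ y)[0] = -4
(x ⊛ y)[1] = 0
(x ⊛ y)[2] = -4
(x ⊛ y)[3] = 4

x ⊛ y = [-4, 0, -4, 4]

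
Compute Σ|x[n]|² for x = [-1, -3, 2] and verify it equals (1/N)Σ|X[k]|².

Time domain:
Σ|x[n]|² = |-1|² + |-3|² + |2|² = 14.0000

Frequency domain:
(1/3)Σ|X[k]|² = (1/3)(|-2|² + |-0.5000+4.3301i|² + |-0.5000-4.3301i|²) = (1/3)·42.0000 = 14.0000

Both sides agree, confirming Parseval's theorem.

Σ|x[n]|² = (1/N)Σ|X[k]|² = 14.0000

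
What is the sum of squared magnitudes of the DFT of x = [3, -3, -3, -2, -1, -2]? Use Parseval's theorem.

Parseval: Σ|x[n]|² = (1/N)Σ|X[k]|², so Σ|X[k]|² = N·Σ|x[n]|² = 6·36.0000

Σ|X[k]|² = N·Σ|x[n]|² = 6·36.0000 = 216.0000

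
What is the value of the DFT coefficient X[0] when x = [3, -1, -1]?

X[0] = Σ(n=0 to 2) x[n] · ω_3^0 = Σ x[n]
= (3) + (-1) + (-1)

X[0] = 1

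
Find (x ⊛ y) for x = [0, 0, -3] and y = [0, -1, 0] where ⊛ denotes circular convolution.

(x ⊛ y)[n] = Σ(m=0 to 2) x[m] · y[(n-m) mod 3]

Computing each output sample:
(x ⊛ y)[0] = 3
(x ⊛ y)[1] = 0
(x ⊛ y)[2] = 0

x ⊛ y = [3, 0, 0]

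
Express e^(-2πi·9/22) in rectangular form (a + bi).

ω_22^9 = e^(-2πi·9/22)
= cos(-2π·9/22) + i·sin(-2π·9/22)
= cos(-18π/22) + i·sin(-18π/22)

ω_22^9 = cos(-18π/22) + i·sin(-18π/22) = -0.8413-0.5406i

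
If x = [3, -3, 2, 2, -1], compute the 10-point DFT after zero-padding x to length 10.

Original 5-point DFT: [3, -1.4721+1.9021i, 7.4721+1.1756i, 7.4721-1.1756i, -1.4721-1.9021i]
Zero-padded 10-point DFT provides frequency interpolation.

DFT_10([x, 0, ...]) = [3, 1.3820-1.4531i, -1.4721+1.9021i, 3.6180+6.1554i, 7.4721+1.1756i, 5, 7.4721-1.1756i, 3.6180-6.1554i, -1.4721-1.9021i, 1.3820+1.4531i]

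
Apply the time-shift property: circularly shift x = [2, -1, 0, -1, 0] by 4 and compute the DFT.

Time shift by 4: X_shifted[k] = ω_5^(4k) · X[k]
Shifted x = [-1, 0, -1, 0, 2]

DFT(x[n-4]) = [0, 0.4271+2.4899i, -2.9271+0.2245i, -2.9271-0.2245i, 0.4271-2.4899i]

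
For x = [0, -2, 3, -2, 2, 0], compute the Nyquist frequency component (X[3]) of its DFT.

X[3] = Σ(n=0 to 5) x[n] · ω_6^(3n) where ω_6 = e^(-2πi/6)
= (0)·ω_6^0 + (-2)·ω_6^3 + (3)·ω_6^6 + (-2)·ω_6^9 + (2)·ω_6^12 + (0)·ω_6^15

X[3] = 9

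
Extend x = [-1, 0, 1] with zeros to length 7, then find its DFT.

Original 3-point DFT: [0, -1.5000+0.8660i, -1.5000-0.8660i]
Zero-padded 7-point DFT provides frequency interpolation.

DFT_7([x, 0, ...]) = [0, -1.2225-0.9749i, -1.9010+0.4339i, -0.3765+0.7818i, -0.3765-0.7818i, -1.9010-0.4339i, -1.2225+0.9749i]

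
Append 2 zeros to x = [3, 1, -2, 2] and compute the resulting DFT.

Original 4-point DFT: [4, 5+1i, -2, 5-1i]
Zero-padded 6-point DFT provides frequency interpolation.

DFT_6([x, 0, ...]) = [4, 2.5000+0.8660i, 5.5000-2.5981i, -2, 5.5000+2.5981i, 2.5000-0.8660i]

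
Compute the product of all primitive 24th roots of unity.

The primitive 24th roots of unity are ω_24^k for k coprime to 24: k ∈ {1, 5, 7, 11, 13, 17, 19, 23}
Their product equals the constant term of the cyclotomic polynomial Φ_24(x) up to sign.
For n ≥ 3, the product of all primitive nth roots of unity is 1. (For n=1 it is 1; for n=2 it is -1.)

1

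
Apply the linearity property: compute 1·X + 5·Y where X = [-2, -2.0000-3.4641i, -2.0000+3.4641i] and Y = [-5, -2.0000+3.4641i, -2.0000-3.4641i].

By linearity: DFT(1x + 5y) = 1·DFT(x) + 5·DFT(y)
= 1·[-2, -2.0000-3.4641i, -2.0000+3.4641i] + 5·[-5, -2.0000+3.4641i, -2.0000-3.4641i]

Computing element-wise:
Z[0] = 1·(-2) + 5·(-5) = -27
Z[1] = 1·(-2.0000-3.4641i) + 5·(-2.0000+3.4641i) = -12.0000+13.8564i
Z[2] = 1·(-2.0000+3.4641i) + 5·(-2.0000-3.4641i) = -12.0000-13.8564i

DFT(1x + 5y) = 1·X + 5·Y = [-27, -12.0000+13.8564i, -12.0000-13.8564i]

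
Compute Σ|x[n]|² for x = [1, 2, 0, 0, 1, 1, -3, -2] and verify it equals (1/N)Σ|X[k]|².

Time domain:
Σ|x[n]|² = |1|² + |2|² + |0|² + |0|² + |1|² + |1|² + |-3|² + |-2|² = 20.0000

Frequency domain:
(1/8)Σ|X[k]|² = (1/8)(|0|² + |-0.7071-5.1213i|² + |5-5i|² + |0.7071+0.8787i|² + |-2|² + |0.7071-0.8787i|² + |5+5i|² + |-0.7071+5.1213i|²) = (1/8)·160.0000 = 20.0000

Both sides agree, confirming Parseval's theorem.

Σ|x[n]|² = (1/N)Σ|X[k]|² = 20.0000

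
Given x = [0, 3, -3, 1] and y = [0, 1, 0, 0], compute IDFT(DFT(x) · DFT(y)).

(x ⊛ y)[n] = Σ(m=0 to 3) x[m] · y[(n-m) mod 4]

Computing each output sample:
(x ⊛ y)[0] = 1
(x ⊛ y)[1] = 0
(x ⊛ y)[2] = 3
(x ⊛ y)[3] = -3

x ⊛ y = [1, 0, 3, -3]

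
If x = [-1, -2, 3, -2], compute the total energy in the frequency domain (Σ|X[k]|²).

Parseval: Σ|x[n]|² = (1/N)Σ|X[k]|², so Σ|X[k]|² = N·Σ|x[n]|² = 4·18.0000

Σ|X[k]|² = N·Σ|x[n]|² = 4·18.0000 = 72.0000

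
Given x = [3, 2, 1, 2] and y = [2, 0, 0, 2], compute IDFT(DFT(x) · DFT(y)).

(x ⊛ y)[n] = Σ(m=0 to 3) x[m] · y[(n-m) mod 4]

Computing each output sample:
(x ⊛ y)[0] = 10
(x ⊛ y)[1] = 6
(x ⊛ y)[2] = 6
(x ⊛ y)[3] = 10

x ⊛ y = [10, 6, 6, 10]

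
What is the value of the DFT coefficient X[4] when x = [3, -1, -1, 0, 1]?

X[4] = Σ(n=0 to 4) x[n] · ω_5^(4n) where ω_5 = e^(-2πi/5)
= (3)·ω_5^0 + (-1)·ω_5^4 + (-1)·ω_5^8 + (0)·ω_5^12 + (1)·ω_5^16

X[4] = 3.8090-2.4899i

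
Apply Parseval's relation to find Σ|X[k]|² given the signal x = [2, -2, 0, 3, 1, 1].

Parseval: Σ|x[n]|² = (1/N)Σ|X[k]|², so Σ|X[k]|² = N·Σ|x[n]|² = 6·19.0000

Σ|X[k]|² = N·Σ|x[n]|² = 6·19.0000 = 114.0000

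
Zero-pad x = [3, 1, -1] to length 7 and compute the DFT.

Original 3-point DFT: [3, 3.0000-1.7321i, 3.0000+1.7321i]
Zero-padded 7-point DFT provides frequency interpolation.

DFT_7([x, 0, ...]) = [3, 3.8460+0.1931i, 3.6784-1.4088i, 1.4755-1.2157i, 1.4755+1.2157i, 3.6784+1.4088i, 3.8460-0.1931i]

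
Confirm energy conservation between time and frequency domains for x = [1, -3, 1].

Time domain:
Σ|x[n]|² = |1|² + |-3|² + |1|² = 11.0000

Frequency domain:
(1/3)Σ|X[k]|² = (1/3)(|-1|² + |2.0000+3.4641i|² + |2.0000-3.4641i|²) = (1/3)·33.0000 = 11.0000

Both sides agree, confirming Parseval's theorem.

Σ|x[n]|² = (1/N)Σ|X[k]|² = 11.0000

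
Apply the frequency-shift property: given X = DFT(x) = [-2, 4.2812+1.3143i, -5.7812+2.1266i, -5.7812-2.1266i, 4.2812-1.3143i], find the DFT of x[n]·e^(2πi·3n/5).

Modulation property: DFT(ω_5^(-3n)·x[n]) = X[(k-3) mod 5], so circularly shift X by 3 positions.

X[k-3] = [-5.7812+2.1266i, -5.7812-2.1266i, 4.2812-1.3143i, -2, 4.2812+1.3143i]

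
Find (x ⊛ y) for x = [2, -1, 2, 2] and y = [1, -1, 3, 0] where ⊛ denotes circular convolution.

(x ⊛ y)[n] = Σ(m=0 to 3) x[m] · y[(n-m) mod 4]

Computing each output sample:
(x ⊛ y)[0] = 6
(x ⊛ y)[1] = 3
(x ⊛ y)[2] = 9
(x ⊛ y)[3] = -3

x ⊛ y = [6, 3, 9, -3]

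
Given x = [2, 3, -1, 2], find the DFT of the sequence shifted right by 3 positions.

Time shift by 3: X_shifted[k] = ω_4^(3k) · X[k]
Shifted x = [3, -1, 2, 2]

DFT(x[n-3]) = [6, 1+3i, 4, 1-3i]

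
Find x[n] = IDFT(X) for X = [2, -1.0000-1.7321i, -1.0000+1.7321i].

x[n] = (1/3) Σ(k=0 to 2) X[k] · e^(2πikn/3)

Computing each x[n]:
x[0] = 0
x[1] = 2
x[2] = 0

x = [0, 2, 0]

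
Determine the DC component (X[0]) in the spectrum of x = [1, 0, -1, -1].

X[0] = Σ(n=0 to 3) x[n] · ω_4^0 = Σ x[n]
= (1) + (0) + (-1) + (-1)

X[0] = -1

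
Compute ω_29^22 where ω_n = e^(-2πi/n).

ω_29^22 = e^(-2πi·22/29)
= cos(-2π·22/29) + i·sin(-2π·22/29)
= cos(-44π/29) + i·sin(-44π/29)

ω_29^22 = cos(-44π/29) + i·sin(-44π/29) = 0.0541+0.9985i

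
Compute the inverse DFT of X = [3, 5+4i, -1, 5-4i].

x[n] = (1/4) Σ(k=0 to 3) X[k] · e^(2πikn/4)

Computing each x[n]:
x[0] = 3
x[1] = -1
x[2] = -2
x[3] = 3

x = [3, -1, -2, 3]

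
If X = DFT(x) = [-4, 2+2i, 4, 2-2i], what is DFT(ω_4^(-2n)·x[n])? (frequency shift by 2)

Modulation property: DFT(ω_4^(-2n)·x[n]) = X[(k-2) mod 4], so circularly shift X by 2 positions.

X[k-2] = [4, 2-2i, -4, 2+2i]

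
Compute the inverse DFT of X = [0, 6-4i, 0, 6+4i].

x[n] = (1/4) Σ(k=0 to 3) X[k] · e^(2πikn/4)

Computing each x[n]:
x[0] = 3
x[1] = 2
x[2] = -3
x[3] = -2

x = [3, 2, -3, -2]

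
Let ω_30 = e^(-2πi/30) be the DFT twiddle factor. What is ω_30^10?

ω_30^10 = e^(-2πi·10/30)
= cos(-2π·10/30) + i·sin(-2π·10/30)
= cos(-20π/30) + i·sin(-20π/30)

ω_30^10 = cos(-20π/30) + i·sin(-20π/30) = -0.5000-0.8660i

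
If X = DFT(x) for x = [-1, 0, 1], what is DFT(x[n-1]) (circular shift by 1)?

Time shift by 1: X_shifted[k] = ω_3^(1k) · X[k]
Shifted x = [1, -1, 0]

DFT(x[n-1]) = [0, 1.5000+0.8660i, 1.5000-0.8660i]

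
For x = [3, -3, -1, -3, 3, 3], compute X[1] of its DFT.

X[1] = Σ(n=0 to 5) x[n] · ω_6^(1n) where ω_6 = e^(-2πi/6)
= (3)·ω_6^0 + (-3)·ω_6^1 + (-1)·ω_6^2 + (-3)·ω_6^3 + (3)·ω_6^4 + (3)·ω_6^5

X[1] = 5.0000+8.6603i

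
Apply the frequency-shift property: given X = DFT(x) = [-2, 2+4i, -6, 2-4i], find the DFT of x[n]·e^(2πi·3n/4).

Modulation property: DFT(ω_4^(-3n)·x[n]) = X[(k-3) mod 4], so circularly shift X by 3 positions.

X[k-3] = [2+4i, -6, 2-4i, -2]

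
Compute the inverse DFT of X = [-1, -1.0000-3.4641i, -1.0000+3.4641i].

x[n] = (1/3) Σ(k=0 to 2) X[k] · e^(2πikn/3)

Computing each x[n]:
x[0] = -1
x[1] = 2
x[2] = -2

x = [-1, 2, -2]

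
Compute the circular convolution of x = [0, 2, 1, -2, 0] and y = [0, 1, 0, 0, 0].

(x ⊛ y)[n] = Σ(m=0 to 4) x[m] · y[(n-m) mod 5]

Computing each output sample:
(x ⊛ y)[0] = 0
(x ⊛ y)[1] = 0
(x ⊛ y)[2] = 2
(x ⊛ y)[3] = 1
(x ⊛ y)[4] = -2

x ⊛ y = [0, 0, 2, 1, -2]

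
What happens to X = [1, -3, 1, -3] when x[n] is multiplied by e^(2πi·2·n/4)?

Modulation property: DFT(ω_4^(-2n)·x[n]) = X[(k-2) mod 4], so circularly shift X by 2 positions.

X[k-2] = [1, -3, 1, -3]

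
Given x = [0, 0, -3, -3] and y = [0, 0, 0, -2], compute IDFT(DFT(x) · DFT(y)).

(x ⊛ y)[n] = Σ(m=0 to 3) x[m] · y[(n-m) mod 4]

Computing each output sample:
(x ⊛ y)[0] = 0
(x ⊛ y)[1] = 6
(x ⊛ y)[2] = 6
(x ⊛ y)[3] = 0

x ⊛ y = [0, 6, 6, 0]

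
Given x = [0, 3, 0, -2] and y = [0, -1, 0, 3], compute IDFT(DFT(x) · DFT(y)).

(x ⊛ y)[n] = Σ(m=0 to 3) x[m] · y[(n-m) mod 4]

Computing each output sample:
(x ⊛ y)[0] = 11
(x ⊛ y)[1] = 0
(x ⊛ y)[2] = -9
(x ⊛ y)[3] = 0

x ⊛ y = [11, 0, -9, 0]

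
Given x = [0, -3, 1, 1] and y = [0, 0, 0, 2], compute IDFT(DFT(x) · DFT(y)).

(x ⊛ y)[n] = Σ(m=0 to 3) x[m] · y[(n-m) mod 4]

Computing each output sample:
(x ⊛ y)[0] = -6
(x ⊛ y)[1] = 2
(x ⊛ y)[2] = 2
(x ⊛ y)[3] = 0

x ⊛ y = [-6, 2, 2, 0]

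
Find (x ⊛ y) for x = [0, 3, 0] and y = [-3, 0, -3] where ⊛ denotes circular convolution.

(x ⊛ y)[n] = Σ(m=0 to 2) x[m] · y[(n-m) mod 3]

Computing each output sample:
(x ⊛ y)[0] = -9
(x ⊛ y)[1] = -9
(x ⊛ y)[2] = 0

x ⊛ y = [-9, -9, 0]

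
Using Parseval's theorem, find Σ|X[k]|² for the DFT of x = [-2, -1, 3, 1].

Parseval: Σ|x[n]|² = (1/N)Σ|X[k]|², so Σ|X[k]|² = N·Σ|x[n]|² = 4·15.0000

Σ|X[k]|² = N·Σ|x[n]|² = 4·15.0000 = 60.0000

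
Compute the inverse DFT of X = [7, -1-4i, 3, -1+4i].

x[n] = (1/4) Σ(k=0 to 3) X[k] · e^(2πikn/4)

Computing each x[n]:
x[0] = 2
x[1] = 3
x[2] = 3
x[3] = -1

x = [2, 3, 3, -1]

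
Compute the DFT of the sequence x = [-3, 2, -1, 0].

X[k] = Σ(n=0 to 3) x[n] · ω_4^(nk)
where ω_4 = e^(-2πi/4)

Computing each X[k]:
X[0] = -2
X[1] = -2-2i
X[2] = -6
X[3] = -2+2i

X = [-2, -2-2i, -6, -2+2i]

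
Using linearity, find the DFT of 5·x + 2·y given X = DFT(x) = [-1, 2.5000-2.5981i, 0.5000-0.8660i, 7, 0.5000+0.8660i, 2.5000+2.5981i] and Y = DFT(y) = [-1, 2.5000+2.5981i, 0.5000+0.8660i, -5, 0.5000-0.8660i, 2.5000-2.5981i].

By linearity: DFT(5x + 2y) = 5·DFT(x) + 2·DFT(y)
= 5·[-1, 2.5000-2.5981i, 0.5000-0.8660i, 7, 0.5000+0.8660i, 2.5000+2.5981i] + 2·[-1, 2.5000+2.5981i, 0.5000+0.8660i, -5, 0.5000-0.8660i, 2.5000-2.5981i]

Computing element-wise:
Z[0] = 5·(-1) + 2·(-1) = -7
Z[1] = 5·(2.5000-2.5981i) + 2·(2.5000+2.5981i) = 17.5000-7.7943i
Z[2] = 5·(0.5000-0.8660i) + 2·(0.5000+0.8660i) = 3.5000-2.5980i
Z[3] = 5·(7) + 2·(-5) = 25
Z[4] = 5·(0.5000+0.8660i) + 2·(0.5000-0.8660i) = 3.5000+2.5980i
Z[5] = 5·(2.5000+2.5981i) + 2·(2.5000-2.5981i) = 17.5000+7.7943i

DFT(5x + 2y) = 5·X + 2·Y = [-7, 17.5000-7.7943i, 3.5000-2.5980i, 25, 3.5000+2.5980i, 17.5000+7.7943i]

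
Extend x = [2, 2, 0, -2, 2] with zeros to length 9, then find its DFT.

Original 5-point DFT: [4, 4.8541-1.1756i, -1.8541+1.9021i, -1.8541-1.9021i, 4.8541+1.1756i]
Zero-padded 9-point DFT provides frequency interpolation.

DFT_9([x, 0, ...]) = [4, 2.6527-0.2376i, 4.8794-2.4161i, -2.0000-3.4641i, 1.4679+3.0176i, 1.4679-3.0176i, -2.0000+3.4641i, 4.8794+2.4161i, 2.6527+0.2376i]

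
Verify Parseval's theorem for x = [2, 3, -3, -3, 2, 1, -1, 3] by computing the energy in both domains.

Time domain:
Σ|x[n]|² = |2|² + |3|² + |-3|² + |-3|² + |2|² + |1|² + |-1|² + |3|² = 46.0000

Frequency domain:
(1/8)Σ|X[k]|² = (1/8)(|4|² + |5.6569+4.8284i|² + |8-4i|² + |-5.6569+0.8284i|² + |-4|² + |-5.6569-0.8284i|² + |8+4i|² + |5.6569-4.8284i|²) = (1/8)·368.0000 = 46.0000

Both sides agree, confirming Parseval's theorem.

Σ|x[n]|² = (1/N)Σ|X[k]|² = 46.0000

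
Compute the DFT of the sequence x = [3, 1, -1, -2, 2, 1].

X[k] = Σ(n=0 to 5) x[n] · ω_6^(nk)
where ω_6 = e^(-2πi/6)

Computing each X[k]:
X[0] = 4
X[1] = 5.5000+2.5981i
X[2] = -0.5000-2.5981i
X[3] = 4
X[4] = -0.5000+2.5981i
X[5] = 5.5000-2.5981i

X = [4, 5.5000+2.5981i, -0.5000-2.5981i, 4, -0.5000+2.5981i, 5.5000-2.5981i]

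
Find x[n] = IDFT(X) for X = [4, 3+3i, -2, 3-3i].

x[n] = (1/4) Σ(k=0 to 3) X[k] · e^(2πikn/4)

Computing each x[n]:
x[0] = 2
x[1] = 0
x[2] = -1
x[3] = 3

x = [2, 0, -1, 3]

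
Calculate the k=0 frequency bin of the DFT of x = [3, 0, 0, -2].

X[0] = Σ(n=0 to 3) x[n] · ω_4^0 = Σ x[n]
= (3) + (0) + (0) + (-2)

X[0] = 1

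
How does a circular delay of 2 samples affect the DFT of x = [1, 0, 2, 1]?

Time shift by 2: X_shifted[k] = ω_4^(2k) · X[k]
Shifted x = [2, 1, 1, 0]

DFT(x[n-2]) = [4, 1-1i, 2, 1+1i]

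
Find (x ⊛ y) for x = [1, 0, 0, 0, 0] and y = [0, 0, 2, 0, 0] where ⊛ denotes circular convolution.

(x ⊛ y)[n] = Σ(m=0 to 4) x[m] · y[(n-m) mod 5]

Computing each output sample:
(x ⊛ y)[0] = 0
(x ⊛ y)[1] = 0
(x ⊛ y)[2] = 2
(x ⊛ y)[3] = 0
(x ⊛ y)[4] = 0

x ⊛ y = [0, 0, 2, 0, 0]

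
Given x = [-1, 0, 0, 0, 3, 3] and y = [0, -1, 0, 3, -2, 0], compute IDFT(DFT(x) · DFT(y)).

(x ⊛ y)[n] = Σ(m=0 to 5) x[m] · y[(n-m) mod 6]

Computing each output sample:
(x ⊛ y)[0] = -3
(x ⊛ y)[1] = 10
(x ⊛ y)[2] = 3
(x ⊛ y)[3] = -9
(x ⊛ y)[4] = 2
(x ⊛ y)[5] = -3

x ⊛ y = [-3, 10, 3, -9, 2, -3]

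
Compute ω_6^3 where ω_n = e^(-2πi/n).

ω_6^3 = e^(-2πi·3/6)
= cos(-2π·3/6) + i·sin(-2π·3/6)
= cos(-6π/6) + i·sin(-6π/6)

ω_6^3 = cos(-6π/6) + i·sin(-6π/6) = -1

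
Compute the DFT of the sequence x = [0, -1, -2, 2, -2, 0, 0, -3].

X[k] = Σ(n=0 to 7) x[n] · ω_8^(nk)
where ω_8 = e^(-2πi/8)

Computing each X[k]:
X[0] = -6
X[1] = -2.2426-0.8284i
X[2] = 0
X[3] = 6.2426-4.8284i
X[4] = -2
X[5] = 6.2426+4.8284i
X[6] = 0
X[7] = -2.2426+0.8284i

X = [-6, -2.2426-0.8284i, 0, 6.2426-4.8284i, -2, 6.2426+4.8284i, 0, -2.2426+0.8284i]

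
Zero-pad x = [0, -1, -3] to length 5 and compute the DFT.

Original 3-point DFT: [-4, 2.0000-1.7321i, 2.0000+1.7321i]
Zero-padded 5-point DFT provides frequency interpolation.

DFT_5([x, 0, ...]) = [-4, 2.1180+2.7144i, -0.1180-2.2654i, -0.1180+2.2654i, 2.1180-2.7144i]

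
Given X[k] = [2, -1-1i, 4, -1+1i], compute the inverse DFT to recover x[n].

x[n] = (1/4) Σ(k=0 to 3) X[k] · e^(2πikn/4)

Computing each x[n]:
x[0] = 1
x[1] = 0
x[2] = 2
x[3] = -1

x = [1, 0, 2, -1]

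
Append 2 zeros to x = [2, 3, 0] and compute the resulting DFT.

Original 3-point DFT: [5, 0.5000-2.5981i, 0.5000+2.5981i]
Zero-padded 5-point DFT provides frequency interpolation.

DFT_5([x, 0, ...]) = [5, 2.9271-2.8532i, -0.4271-1.7634i, -0.4271+1.7634i, 2.9271+2.8532i]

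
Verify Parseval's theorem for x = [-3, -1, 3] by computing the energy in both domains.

Time domain:
Σ|x[n]|² = |-3|² + |-1|² + |3|² = 19.0000

Frequency domain:
(1/3)Σ|X[k]|² = (1/3)(|-1|² + |-4.0000+3.4641i|² + |-4.0000-3.4641i|²) = (1/3)·57.0000 = 19.0000

Both sides agree, confirming Parseval's theorem.

Σ|x[n]|² = (1/N)Σ|X[k]|² = 19.0000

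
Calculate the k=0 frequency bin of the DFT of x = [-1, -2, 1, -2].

X[0] = Σ(n=0 to 3) x[n] · ω_4^0 = Σ x[n]
= (-1) + (-2) + (1) + (-2)

X[0] = -4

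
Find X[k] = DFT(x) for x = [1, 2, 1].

X[k] = Σ(n=0 to 2) x[n] · ω_3^(nk)
where ω_3 = e^(-2πi/3)

Computing each X[k]:
X[0] = 4
X[1] = -0.5000-0.8660i
X[2] = -0.5000+0.8660i

X = [4, -0.5000-0.8660i, -0.5000+0.8660i]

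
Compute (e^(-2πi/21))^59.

Since ω_21^21 = 1, powers reduce modulo 21.
59 mod 21 = 17
So ω_21^59 = ω_21^17 = e^(-2πi·17/21)

ω_21^59 = ω_21^17 = 0.3653+0.9309i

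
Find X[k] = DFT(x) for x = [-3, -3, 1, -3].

X[k] = Σ(n=0 to 3) x[n] · ω_4^(nk)
where ω_4 = e^(-2πi/4)

Computing each X[k]:
X[0] = -8
X[1] = -4
X[2] = 4
X[3] = -4

X = [-8, -4, 4, -4]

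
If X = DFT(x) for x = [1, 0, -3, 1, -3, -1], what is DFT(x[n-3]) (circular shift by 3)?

Time shift by 3: X_shifted[k] = ω_6^(3k) · X[k]
Shifted x = [1, -3, -1, 1, 0, -3]

DFT(x[n-3]) = [-5, -2.5000+0.8660i, 5.5000-0.8660i, 5, 5.5000+0.8660i, -2.5000-0.8660i]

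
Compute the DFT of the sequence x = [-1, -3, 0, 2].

X[k] = Σ(n=0 to 3) x[n] · ω_4^(nk)
where ω_4 = e^(-2πi/4)

Computing each X[k]:
X[0] = -2
X[1] = -1+5i
X[2] = 0
X[3] = -1-5i

X = [-2, -1+5i, 0, -1-5i]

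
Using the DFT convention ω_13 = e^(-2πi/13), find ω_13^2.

ω_13^2 = e^(-2πi·2/13)
= cos(-2π·2/13) + i·sin(-2π·2/13)
= cos(-4π/13) + i·sin(-4π/13)

ω_13^2 = cos(-4π/13) + i·sin(-4π/13) = 0.5681-0.8230i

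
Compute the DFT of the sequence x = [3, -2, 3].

X[k] = Σ(n=0 to 2) x[n] · ω_3^(nk)
where ω_3 = e^(-2πi/3)

Computing each X[k]:
X[0] = 4
X[1] = 2.5000+4.3301i
X[2] = 2.5000-4.3301i

X = [4, 2.5000+4.3301i, 2.5000-4.3301i]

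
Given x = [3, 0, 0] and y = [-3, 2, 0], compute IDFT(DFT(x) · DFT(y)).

(x ⊛ y)[n] = Σ(m=0 to 2) x[m] · y[(n-m) mod 3]

Computing each output sample:
(x ⊛ y)[0] = -9
(x ⊛ y)[1] = 6
(x ⊛ y)[2] = 0

x ⊛ y = [-9, 6, 0]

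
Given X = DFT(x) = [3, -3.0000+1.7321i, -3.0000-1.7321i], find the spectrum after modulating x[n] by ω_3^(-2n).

Modulation property: DFT(ω_3^(-2n)·x[n]) = X[(k-2) mod 3], so circularly shift X by 2 positions.

X[k-2] = [-3.0000+1.7321i, -3.0000-1.7321i, 3]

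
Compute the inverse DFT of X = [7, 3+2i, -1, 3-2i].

x[n] = (1/4) Σ(k=0 to 3) X[k] · e^(2πikn/4)

Computing each x[n]:
x[0] = 3
x[1] = 1
x[2] = 0
x[3] = 3

x = [3, 1, 0, 3]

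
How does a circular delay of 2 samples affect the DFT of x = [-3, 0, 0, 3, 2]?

Time shift by 2: X_shifted[k] = ω_5^(2k) · X[k]
Shifted x = [3, 2, -3, 0, 0]

DFT(x[n-2]) = [2, 6.0451-0.1388i, 0.4549-4.0287i, 0.4549+4.0287i, 6.0451+0.1388i]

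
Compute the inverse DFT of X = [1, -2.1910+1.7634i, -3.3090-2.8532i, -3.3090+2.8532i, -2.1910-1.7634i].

x[n] = (1/5) Σ(k=0 to 4) X[k] · e^(2πikn/5)

Computing each x[n]:
x[0] = -2
x[1] = 1
x[2] = -1
x[3] = 2
x[4] = 1

x = [-2, 1, -1, 2, 1]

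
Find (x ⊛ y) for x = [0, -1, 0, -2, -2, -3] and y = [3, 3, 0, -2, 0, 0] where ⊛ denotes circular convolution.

(x ⊛ y)[n] = Σ(m=0 to 5) x[m] · y[(n-m) mod 6]

Computing each output sample:
(x ⊛ y)[0] = -5
(x ⊛ y)[1] = 1
(x ⊛ y)[2] = 3
(x ⊛ y)[3] = -6
(x ⊛ y)[4] = -10
(x ⊛ y)[5] = -15

x ⊛ y = [-5, 1, 3, -6, -10, -15]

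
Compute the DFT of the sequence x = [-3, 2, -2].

X[k] = Σ(n=0 to 2) x[n] · ω_3^(nk)
where ω_3 = e^(-2πi/3)

Computing each X[k]:
X[0] = -3
X[1] = -3.0000-3.4641i
X[2] = -3.0000+3.4641i

X = [-3, -3.0000-3.4641i, -3.0000+3.4641i]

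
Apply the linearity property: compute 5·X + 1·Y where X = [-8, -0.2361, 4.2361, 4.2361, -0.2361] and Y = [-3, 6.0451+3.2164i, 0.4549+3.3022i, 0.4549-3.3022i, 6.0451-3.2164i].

By linearity: DFT(5x + 1y) = 5·DFT(x) + 1·DFT(y)
= 5·[-8, -0.2361, 4.2361, 4.2361, -0.2361] + 1·[-3, 6.0451+3.2164i, 0.4549+3.3022i, 0.4549-3.3022i, 6.0451-3.2164i]

Computing element-wise:
Z[0] = 5·(-8) + 1·(-3) = -43
Z[1] = 5·(-0.2361) + 1·(6.0451+3.2164i) = 4.8646+3.2164i
Z[2] = 5·(4.2361) + 1·(0.4549+3.3022i) = 21.6354+3.3022i
Z[3] = 5·(4.2361) + 1·(0.4549-3.3022i) = 21.6354-3.3022i
Z[4] = 5·(-0.2361) + 1·(6.0451-3.2164i) = 4.8646-3.2164i

DFT(5x + 1y) = 5·X + 1·Y = [-43, 4.8646+3.2164i, 21.6354+3.3022i, 21.6354-3.3022i, 4.8646-3.2164i]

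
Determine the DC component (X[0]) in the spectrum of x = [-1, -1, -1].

X[0] = Σ(n=0 to 2) x[n] · ω_3^0 = Σ x[n]
= (-1) + (-1) + (-1)

X[0] = -3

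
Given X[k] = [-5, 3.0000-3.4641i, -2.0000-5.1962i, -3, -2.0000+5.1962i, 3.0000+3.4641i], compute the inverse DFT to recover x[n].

x[n] = (1/6) Σ(k=0 to 5) X[k] · e^(2πikn/6)

Computing each x[n]:
x[0] = -1
x[1] = 3
x[2] = -2
x[3] = -2
x[4] = -1
x[5] = -2

x = [-1, 3, -2, -2, -1, -2]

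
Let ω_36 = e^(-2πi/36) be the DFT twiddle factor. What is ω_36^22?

ω_36^22 = e^(-2πi·22/36)
= cos(-2π·22/36) + i·sin(-2π·22/36)
= cos(-44π/36) + i·sin(-44π/36)

ω_36^22 = cos(-44π/36) + i·sin(-44π/36) = -0.7660+0.6428i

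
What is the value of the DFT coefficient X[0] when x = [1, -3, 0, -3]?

X[0] = Σ(n=0 to 3) x[n] · ω_4^0 = Σ x[n]
= (1) + (-3) + (0) + (-3)

X[0] = -5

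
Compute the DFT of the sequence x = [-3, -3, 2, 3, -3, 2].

X[k] = Σ(n=0 to 5) x[n] · ω_6^(nk)
where ω_6 = e^(-2πi/6)

Computing each X[k]:
X[0] = -2
X[1] = -6
X[2] = 1.0000+8.6603i
X[3] = -6
X[4] = 1.0000-8.6603i
X[5] = -6

X = [-2, -6, 1.0000+8.6603i, -6, 1.0000-8.6603i, -6]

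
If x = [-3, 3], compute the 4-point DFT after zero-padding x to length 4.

Original 2-point DFT: [0, -6]
Zero-padded 4-point DFT provides frequency interpolation.

DFT_4([x, 0, ...]) = [0, -3-3i, -6, -3+3i]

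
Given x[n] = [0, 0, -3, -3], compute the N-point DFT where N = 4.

X[k] = Σ(n=0 to 3) x[n] · ω_4^(nk)
where ω_4 = e^(-2πi/4)

Computing each X[k]:
X[0] = -6
X[1] = 3-3i
X[2] = 0
X[3] = 3+3i

X = [-6, 3-3i, 0, 3+3i]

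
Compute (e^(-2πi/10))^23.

Since ω_10^10 = 1, powers reduce modulo 10.
23 mod 10 = 3
So ω_10^23 = ω_10^3 = e^(-2πi·3/10)

ω_10^23 = ω_10^3 = -0.3090-0.9511i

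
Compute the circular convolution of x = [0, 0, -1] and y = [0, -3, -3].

(x ⊛ y)[n] = Σ(m=0 to 2) x[m] · y[(n-m) mod 3]

Computing each output sample:
(x ⊛ y)[0] = 3
(x ⊛ y)[1] = 3
(x ⊛ y)[2] = 0

x ⊛ y = [3, 3, 0]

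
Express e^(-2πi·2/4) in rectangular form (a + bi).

ω_4^2 = e^(-2πi·2/4)
= cos(-2π·2/4) + i·sin(-2π·2/4)
= cos(-4π/4) + i·sin(-4π/4)

ω_4^2 = cos(-4π/4) + i·sin(-4π/4) = -1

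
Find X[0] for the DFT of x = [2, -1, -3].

X[0] = Σ(n=0 to 2) x[n] · ω_3^0 = Σ x[n]
= (2) + (-1) + (-3)

X[0] = -2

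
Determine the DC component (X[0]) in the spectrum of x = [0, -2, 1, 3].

X[0] = Σ(n=0 to 3) x[n] · ω_4^0 = Σ x[n]
= (0) + (-2) + (1) + (3)

X[0] = 2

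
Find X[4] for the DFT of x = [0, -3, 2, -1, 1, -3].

X[4] = Σ(n=0 to 5) x[n] · ω_6^(4n) where ω_6 = e^(-2πi/6)
= (0)·ω_6^0 + (-3)·ω_6^4 + (2)·ω_6^8 + (-1)·ω_6^12 + (1)·ω_6^16 + (-3)·ω_6^20

X[4] = 0.5000-0.8660i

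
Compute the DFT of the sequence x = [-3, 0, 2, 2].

X[k] = Σ(n=0 to 3) x[n] · ω_4^(nk)
where ω_4 = e^(-2πi/4)

Computing each X[k]:
X[0] = 1
X[1] = -5+2i
X[2] = -3
X[3] = -5-2i

X = [1, -5+2i, -3, -5-2i]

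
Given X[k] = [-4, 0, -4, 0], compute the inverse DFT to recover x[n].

x[n] = (1/4) Σ(k=0 to 3) X[k] · e^(2πikn/4)

Computing each x[n]:
x[0] = -2
x[1] = 0
x[2] = -2
x[3] = 0

x = [-2, 0, -2, 0]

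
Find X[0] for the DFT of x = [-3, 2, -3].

X[0] = Σ(n=0 to 2) x[n] · ω_3^0 = Σ x[n]
= (-3) + (2) + (-3)

X[0] = -4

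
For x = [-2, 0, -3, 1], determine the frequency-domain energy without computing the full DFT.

Parseval: Σ|x[n]|² = (1/N)Σ|X[k]|², so Σ|X[k]|² = N·Σ|x[n]|² = 4·14.0000

Σ|X[k]|² = N·Σ|x[n]|² = 4·14.0000 = 56.0000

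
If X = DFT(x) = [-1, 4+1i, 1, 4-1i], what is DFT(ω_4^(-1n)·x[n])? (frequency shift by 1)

Modulation property: DFT(ω_4^(-1n)·x[n]) = X[(k-1) mod 4], so circularly shift X by 1 positions.

X[k-1] = [4-1i, -1, 4+1i, 1]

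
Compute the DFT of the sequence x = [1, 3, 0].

X[k] = Σ(n=0 to 2) x[n] · ω_3^(nk)
where ω_3 = e^(-2πi/3)

Computing each X[k]:
X[0] = 4
X[1] = -0.5000-2.5981i
X[2] = -0.5000+2.5981i

X = [4, -0.5000-2.5981i, -0.5000+2.5981i]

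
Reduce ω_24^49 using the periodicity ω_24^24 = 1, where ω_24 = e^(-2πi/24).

Since ω_24^24 = 1, powers reduce modulo 24.
49 mod 24 = 1
So ω_24^49 = ω_24^1 = e^(-2πi·1/24)

ω_24^49 = ω_24^1 = 0.9659-0.2588i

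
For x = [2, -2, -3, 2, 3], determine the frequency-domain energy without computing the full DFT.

Parseval: Σ|x[n]|² = (1/N)Σ|X[k]|², so Σ|X[k]|² = N·Σ|x[n]|² = 5·30.0000

Σ|X[k]|² = N·Σ|x[n]|² = 5·30.0000 = 150.0000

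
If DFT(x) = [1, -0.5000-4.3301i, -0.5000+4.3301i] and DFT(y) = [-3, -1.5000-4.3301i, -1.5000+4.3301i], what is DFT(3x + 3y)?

By linearity: DFT(3x + 3y) = 3·DFT(x) + 3·DFT(y)
= 3·[1, -0.5000-4.3301i, -0.5000+4.3301i] + 3·[-3, -1.5000-4.3301i, -1.5000+4.3301i]

Computing element-wise:
Z[0] = 3·(1) + 3·(-3) = -6
Z[1] = 3·(-0.5000-4.3301i) + 3·(-1.5000-4.3301i) = -6.0000-25.9806i
Z[2] = 3·(-0.5000+4.3301i) + 3·(-1.5000+4.3301i) = -6.0000+25.9806i

DFT(3x + 3y) = 3·X + 3·Y = [-6, -6.0000-25.9806i, -6.0000+25.9806i]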